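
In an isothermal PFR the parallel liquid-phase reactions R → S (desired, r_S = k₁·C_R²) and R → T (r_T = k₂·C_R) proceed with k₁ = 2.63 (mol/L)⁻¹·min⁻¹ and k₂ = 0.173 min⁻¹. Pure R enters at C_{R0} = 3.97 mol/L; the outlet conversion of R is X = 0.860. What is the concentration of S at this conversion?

3.29 mol/L

C_R = C_{R0}(1−X) = 0.5558 mol/L.
Along a PFR/batch, dC_T/dC_R = −r_T/(r_S+r_T) = −k₂/(k₂+k₁·C_R).
Integrating from C_{R0} to C_R: C_T = (0.173/2.63)·ln[(0.173+2.63·3.97)/(0.173+2.63·0.556)] = 0.06578·ln(10.61/1.635) = 0.1231 mol/L.
Then C_S = (C_{R0}−C_R) − C_T = 3.414 − 0.1231 = 3.291 mol/L.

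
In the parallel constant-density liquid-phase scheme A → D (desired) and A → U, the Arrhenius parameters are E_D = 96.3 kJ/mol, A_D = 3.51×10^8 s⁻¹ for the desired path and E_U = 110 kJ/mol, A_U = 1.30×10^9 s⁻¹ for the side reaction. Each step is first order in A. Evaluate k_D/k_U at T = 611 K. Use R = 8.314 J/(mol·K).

4.01

With equal orders, S_{D/U} = k_D/k_U = (A_D/A_U)·exp[(E_U−E_D)/(RT)].
(E_U−E_D)/(RT) = (110−96.3)×10³/(8.314×611) = 13700/5080 = 2.697.
k_D/k_U = (3.51×10^8/1.30×10^9)·exp(2.697) = 0.2700 × 14.83 = 4.01.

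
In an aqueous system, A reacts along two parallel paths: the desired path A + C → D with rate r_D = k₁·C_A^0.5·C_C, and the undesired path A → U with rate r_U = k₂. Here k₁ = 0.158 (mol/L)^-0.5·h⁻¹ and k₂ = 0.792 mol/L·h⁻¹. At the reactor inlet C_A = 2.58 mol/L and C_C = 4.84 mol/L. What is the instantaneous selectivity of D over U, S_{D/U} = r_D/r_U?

S_{D/U} = r_D/r_U = (k₁·C_A^0.5·C_C)/(k₂) = (k₁/k₂)·C_A^0.5·C_C.
= (0.158×2.580^0.5×4.840) / (0.792) = 1.228/0.7920 = 1.55.
Since the desired path is higher order in A, keeping C_A high (PFR or concentrated feed) favours D.

1.55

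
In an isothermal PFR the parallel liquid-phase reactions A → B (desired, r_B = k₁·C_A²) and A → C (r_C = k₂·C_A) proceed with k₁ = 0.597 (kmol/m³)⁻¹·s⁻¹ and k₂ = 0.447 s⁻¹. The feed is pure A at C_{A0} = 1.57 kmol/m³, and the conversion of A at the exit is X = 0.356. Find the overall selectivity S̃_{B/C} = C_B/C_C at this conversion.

1.71

C_A = C_{A0}(1−X) = 1.011 kmol/m³.
Along a PFR/batch, dC_C/dC_A = −r_C/(r_B+r_C) = −k₂/(k₂+k₁·C_A).
Integrating from C_{A0} to C_A: C_C = (0.447/0.597)·ln[(0.447+0.597·1.57)/(0.447+0.597·1.01)] = 0.7487·ln(1.384/1.051) = 0.2065 kmol/m³.
Then C_B = (C_{A0}−C_A) − C_C = 0.5589 − 0.2065 = 0.3524 kmol/m³.
S̃_{B/C} = C_B/C_C = 0.3524/0.2065 = 1.71.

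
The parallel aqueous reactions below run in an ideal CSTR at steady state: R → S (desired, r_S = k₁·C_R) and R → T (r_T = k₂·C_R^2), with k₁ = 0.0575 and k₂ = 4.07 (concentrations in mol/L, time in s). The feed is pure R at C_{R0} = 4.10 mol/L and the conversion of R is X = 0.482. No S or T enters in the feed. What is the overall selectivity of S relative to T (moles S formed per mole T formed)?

Exit C_R = C_{R0}(1−X) = 4.10×0.518 = 2.124 mol/L.
In a CSTR the entire volume is at exit conditions, so r_S = 0.0575×2.124 = 0.1221 and r_T = 4.07×2.124^2 = 18.36.
Overall selectivity = C_S/C_T = r_Sτ/(r_Tτ) = r_S/r_T = 0.00665.

0.00665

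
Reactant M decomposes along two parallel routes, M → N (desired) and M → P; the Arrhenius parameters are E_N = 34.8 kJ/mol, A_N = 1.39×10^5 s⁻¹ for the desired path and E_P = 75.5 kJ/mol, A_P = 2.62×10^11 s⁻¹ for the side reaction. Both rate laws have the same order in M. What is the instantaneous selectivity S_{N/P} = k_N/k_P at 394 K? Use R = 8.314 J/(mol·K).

Since both paths have the same order in M, the concentration cancels and S_{N/P} = k_N/k_P = (A_N/A_P)·exp[(E_P−E_N)/(RT)].
(E_P−E_N)/(RT) = (75.5−34.8)×10³/(8.314×394) = 40700/3276 = 12.42.
k_N/k_P = (1.39×10^5/2.62×10^11)·exp(12.42) = 5.305×10^-7 × 2.489×10^5 = 0.132.

0.132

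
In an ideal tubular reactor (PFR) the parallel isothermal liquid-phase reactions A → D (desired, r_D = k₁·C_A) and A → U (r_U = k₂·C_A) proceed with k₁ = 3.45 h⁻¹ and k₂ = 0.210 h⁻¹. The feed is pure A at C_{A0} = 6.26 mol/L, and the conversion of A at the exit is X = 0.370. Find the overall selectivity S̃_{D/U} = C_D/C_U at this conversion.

16.4

C_A = C_{A0}(1−X) = 3.944 mol/L.
Both paths are first order in A, so the instantaneous fraction to D is constant: dC_D/d(−C_A) = k₁/(k₁+k₂) = 0.9426.
C_D = 0.9426·(C_{A0}−C_A) = 0.9426×2.316 = 2.18 mol/L.
C_U = (C_{A0}−C_A)−C_D = 0.1329 mol/L; S̃_{D/U} = 2.183/0.1329 = 16.4.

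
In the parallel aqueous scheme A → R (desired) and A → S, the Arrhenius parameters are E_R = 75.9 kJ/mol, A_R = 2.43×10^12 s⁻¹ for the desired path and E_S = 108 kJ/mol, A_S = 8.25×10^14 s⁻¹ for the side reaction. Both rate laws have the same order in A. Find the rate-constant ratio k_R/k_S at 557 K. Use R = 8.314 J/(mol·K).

k_R/k_S = (A_R/A_S)·exp[−(E_R−E_S)/(RT)] = (A_R/A_S)·exp[(E_S−E_R)/(RT)].
(E_S−E_R)/(RT) = (108−75.9)×10³/(8.314×557) = 32100/4631 = 6.932.
k_R/k_S = (2.43×10^12/8.25×10^14)·exp(6.932) = 0.002945 × 1024 = 3.02.

3.02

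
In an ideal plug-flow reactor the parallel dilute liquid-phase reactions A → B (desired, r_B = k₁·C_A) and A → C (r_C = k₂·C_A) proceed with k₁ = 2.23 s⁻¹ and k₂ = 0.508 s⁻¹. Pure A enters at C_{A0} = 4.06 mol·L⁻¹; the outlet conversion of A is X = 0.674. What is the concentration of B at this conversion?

C_A = C_{A0}(1−X) = 1.324 mol·L⁻¹.
Both paths are first order in A, so the instantaneous fraction to B is constant: dC_B/d(−C_A) = k₁/(k₁+k₂) = 0.8145.
C_B = 0.8145·(C_{A0}−C_A) = 0.8145×2.736 = 2.23 mol·L⁻¹.

2.23 mol·L⁻¹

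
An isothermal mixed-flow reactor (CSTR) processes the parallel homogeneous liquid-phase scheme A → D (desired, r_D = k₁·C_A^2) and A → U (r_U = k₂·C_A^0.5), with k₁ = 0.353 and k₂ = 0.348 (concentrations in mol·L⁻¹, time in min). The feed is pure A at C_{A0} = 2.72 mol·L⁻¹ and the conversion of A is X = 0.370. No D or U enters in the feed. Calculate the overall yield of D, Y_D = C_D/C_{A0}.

0.257

Exit C_A = C_{A0}(1−X) = 2.72×0.630 = 1.714 mol·L⁻¹.
A CSTR operates uniformly at the exit composition, giving r_D = 1.037 and r_U = 0.4555 (each k·C_A^n at C_A = 1.714).
Fraction of consumed A going to D: r_D/(r_D+r_U) = 0.6947.
C_D = 0.6947·C_{A0}·X = 0.6947×2.72×0.370 = 0.699 mol·L⁻¹; Y_D = C_D/C_{A0} = 0.257.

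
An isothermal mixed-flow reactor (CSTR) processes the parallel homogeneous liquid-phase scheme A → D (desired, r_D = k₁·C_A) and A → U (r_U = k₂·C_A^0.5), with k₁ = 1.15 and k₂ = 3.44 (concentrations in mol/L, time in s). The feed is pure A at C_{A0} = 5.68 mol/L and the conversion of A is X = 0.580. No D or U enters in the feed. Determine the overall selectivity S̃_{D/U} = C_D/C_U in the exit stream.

Exit C_A = C_{A0}(1−X) = 5.68×0.420 = 2.386 mol/L.
Rates in a CSTR are evaluated at the outlet concentration: r_D = 1.15×2.386 = 2.743, r_U = 3.44×2.386^0.5 = 5.313.
Overall selectivity = C_D/C_U = r_Dτ/(r_Uτ) = r_D/r_U = 0.516.

0.516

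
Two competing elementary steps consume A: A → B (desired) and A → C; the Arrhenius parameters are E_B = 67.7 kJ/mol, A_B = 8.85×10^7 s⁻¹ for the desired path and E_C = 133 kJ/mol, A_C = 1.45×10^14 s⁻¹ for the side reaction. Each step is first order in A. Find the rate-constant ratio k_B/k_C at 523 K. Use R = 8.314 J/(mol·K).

With equal orders, S_{B/C} = k_B/k_C = (A_B/A_C)·exp[(E_C−E_B)/(RT)].
(E_C−E_B)/(RT) = (133−67.7)×10³/(8.314×523) = 65300/4348 = 15.02.
k_B/k_C = (8.85×10^7/1.45×10^14)·exp(15.02) = 6.103×10^-7 × 3.327×10^6 = 2.03.
Since E_B < E_C, lowering the temperature improves selectivity toward B.

2.03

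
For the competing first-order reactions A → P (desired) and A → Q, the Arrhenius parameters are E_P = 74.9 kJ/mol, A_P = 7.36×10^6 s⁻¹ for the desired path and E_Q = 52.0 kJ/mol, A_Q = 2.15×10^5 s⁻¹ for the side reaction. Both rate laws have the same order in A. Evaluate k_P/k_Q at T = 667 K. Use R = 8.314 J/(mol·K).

0.551

With equal orders, S_{P/Q} = k_P/k_Q = (A_P/A_Q)·exp[(E_Q−E_P)/(RT)].
(E_Q−E_P)/(RT) = (52.0−74.9)×10³/(8.314×667) = -22900/5545 = -4.130.
k_P/k_Q = (7.36×10^6/2.15×10^5)·exp(-4.130) = 34.23 × 0.01609 = 0.551.
Since E_P > E_Q, raising the temperature improves selectivity toward P.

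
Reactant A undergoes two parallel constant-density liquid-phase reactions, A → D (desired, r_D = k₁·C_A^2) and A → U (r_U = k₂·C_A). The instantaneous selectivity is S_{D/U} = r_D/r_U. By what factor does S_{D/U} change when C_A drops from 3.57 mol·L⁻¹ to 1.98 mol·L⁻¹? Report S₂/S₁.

S_{D/U} = (k₁/k₂)·C_A, so S₂/S₁ = (C_{A,2}/C_{A,1}).
= 1.98/3.57 = 0.555.
Selectivity toward D falls as C_A falls — high-concentration operation is favoured.

0.555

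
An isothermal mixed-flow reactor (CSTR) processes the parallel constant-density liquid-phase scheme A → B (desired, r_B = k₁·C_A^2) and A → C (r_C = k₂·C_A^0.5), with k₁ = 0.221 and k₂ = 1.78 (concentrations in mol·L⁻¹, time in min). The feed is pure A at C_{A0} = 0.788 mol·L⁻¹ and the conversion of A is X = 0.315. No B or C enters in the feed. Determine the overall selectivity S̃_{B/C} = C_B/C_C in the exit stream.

Exit C_A = C_{A0}(1−X) = 0.788×0.685 = 0.5398 mol·L⁻¹.
Rates in a CSTR are evaluated at the outlet concentration: r_B = 0.221×0.5398^2 = 0.06439, r_C = 1.78×0.5398^0.5 = 1.308.
Overall selectivity = C_B/C_C = r_Bτ/(r_Cτ) = r_B/r_C = 0.0492.

0.0492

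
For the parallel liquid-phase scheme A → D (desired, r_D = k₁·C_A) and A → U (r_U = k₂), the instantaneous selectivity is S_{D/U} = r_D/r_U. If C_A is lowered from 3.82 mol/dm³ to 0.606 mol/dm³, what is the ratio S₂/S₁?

0.159

S_{D/U} = (k₁/k₂)·C_A, so S₂/S₁ = (C_{A,2}/C_{A,1}).
= 0.606/3.82 = 0.159.
Selectivity toward D falls as C_A falls — high-concentration operation is favoured.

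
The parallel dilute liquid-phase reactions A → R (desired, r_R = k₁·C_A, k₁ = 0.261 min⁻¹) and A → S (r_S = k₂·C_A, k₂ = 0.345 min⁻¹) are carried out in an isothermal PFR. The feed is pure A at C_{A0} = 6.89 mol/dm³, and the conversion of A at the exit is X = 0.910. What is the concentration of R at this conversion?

2.70 mol/dm³

C_A = C_{A0}(1−X) = 0.6201 mol/dm³.
Both paths are first order in A, so the instantaneous fraction to R is constant: dC_R/d(−C_A) = k₁/(k₁+k₂) = 0.4307.
C_R = 0.4307·(C_{A0}−C_A) = 0.4307×6.270 = 2.70 mol/dm³.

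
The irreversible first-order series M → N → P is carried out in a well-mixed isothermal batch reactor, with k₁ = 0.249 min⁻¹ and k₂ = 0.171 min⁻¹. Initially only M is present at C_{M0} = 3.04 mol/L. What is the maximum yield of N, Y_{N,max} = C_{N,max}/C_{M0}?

0.439

Evaluating C_N at t_opt = ln(k₂/k₁)/(k₂−k₁) gives C_{N,max}/C_{M0} = (k₁/k₂)^[k₂/(k₂−k₁)].
= (0.249/0.171)^(0.171/(0.171−0.249)) = (1.456)^(-2.192) = 0.4387.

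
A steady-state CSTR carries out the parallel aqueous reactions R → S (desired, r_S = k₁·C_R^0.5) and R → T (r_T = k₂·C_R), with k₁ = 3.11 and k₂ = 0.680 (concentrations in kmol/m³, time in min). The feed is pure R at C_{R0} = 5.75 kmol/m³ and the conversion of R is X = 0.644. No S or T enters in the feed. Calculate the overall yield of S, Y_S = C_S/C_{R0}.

Exit C_R = C_{R0}(1−X) = 5.75×0.356 = 2.047 kmol/m³.
Rates in a CSTR are evaluated at the outlet concentration: r_S = 3.11×2.047^0.5 = 4.450, r_T = 0.680×2.047 = 1.392.
Fraction of consumed R going to S: r_S/(r_S+r_T) = 0.7617.
C_S = 0.7617·C_{R0}·X = 0.7617×5.75×0.644 = 2.82 kmol/m³; Y_S = C_S/C_{R0} = 0.491.

0.491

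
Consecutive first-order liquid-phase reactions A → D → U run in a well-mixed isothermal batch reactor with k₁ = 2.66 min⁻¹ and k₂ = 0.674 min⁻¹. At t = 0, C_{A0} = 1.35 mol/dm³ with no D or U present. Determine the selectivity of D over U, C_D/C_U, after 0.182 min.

14.7

Solving the coupled first-order balances gives C_D(t) = [k₁/(k₂−k₁)]·C_{A0}·(e^(−k₁t) − e^(−k₂t)).
e^(−k₁t) = e^(−2.66×0.182) = e^(−0.4841) = 0.6162; e^(−k₂t) = e^(−0.1227) = 0.8846.
C_D = 2.66×1.35/(0.674−2.66) × (0.6162−0.8846) = (-1.808)×(-0.2683) = 0.4852 mol/dm³.
C_A = C_{A0}e^(−k₁t) = 0.8319 mol/dm³, so C_U = C_{A0}−C_A−C_D = 0.03292 mol/dm³; C_D/C_U = 14.7.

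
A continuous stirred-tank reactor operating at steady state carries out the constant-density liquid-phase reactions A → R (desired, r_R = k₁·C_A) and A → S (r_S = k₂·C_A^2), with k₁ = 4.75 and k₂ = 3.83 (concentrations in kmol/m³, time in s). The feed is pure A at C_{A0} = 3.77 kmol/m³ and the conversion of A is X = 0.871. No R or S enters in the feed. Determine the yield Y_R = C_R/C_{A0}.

0.626

Exit C_A = C_{A0}(1−X) = 3.77×0.129 = 0.4863 kmol/m³.
Rates in a CSTR are evaluated at the outlet concentration: r_R = 4.75×0.4863 = 2.310, r_S = 3.83×0.4863^2 = 0.9059.
Fraction of consumed A going to R: r_R/(r_R+r_S) = 0.7183.
C_R = 0.7183·C_{A0}·X = 0.7183×3.77×0.871 = 2.36 kmol/m³; Y_R = C_R/C_{A0} = 0.626.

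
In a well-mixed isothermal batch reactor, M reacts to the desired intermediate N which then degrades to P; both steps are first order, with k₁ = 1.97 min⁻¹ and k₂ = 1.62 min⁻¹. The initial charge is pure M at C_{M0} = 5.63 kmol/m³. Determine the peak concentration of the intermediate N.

2.28 kmol/m³

For a first-order series the maximum intermediate yield is C_{N,max}/C_{M0} = (k₁/k₂)^[k₂/(k₂−k₁)].
= (1.97/1.62)^(1.62/(1.62−1.97)) = (1.216)^(-4.629) = 0.4044.
C_{N,max} = 0.4044×5.63 = 2.28 kmol/m³.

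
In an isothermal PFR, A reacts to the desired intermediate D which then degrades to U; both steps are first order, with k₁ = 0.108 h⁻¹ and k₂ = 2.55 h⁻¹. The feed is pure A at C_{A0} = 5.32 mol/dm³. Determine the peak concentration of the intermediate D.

0.196 mol/dm³

At the optimum, C_{D,max}/C_{A0} = (k₁/k₂)^[k₂/(k₂−k₁)].
= (0.108/2.55)^(2.55/(2.55−0.108)) = (0.04235)^(1.044) = 0.03683.
C_{D,max} = 0.03683×5.32 = 0.196 mol/dm³.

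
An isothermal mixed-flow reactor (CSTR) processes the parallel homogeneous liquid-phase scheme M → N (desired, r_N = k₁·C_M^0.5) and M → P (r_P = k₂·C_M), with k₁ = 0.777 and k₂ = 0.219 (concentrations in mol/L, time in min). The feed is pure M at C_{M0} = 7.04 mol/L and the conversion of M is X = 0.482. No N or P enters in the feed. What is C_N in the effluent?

2.21 mol/L

Exit C_M = C_{M0}(1−X) = 7.04×0.518 = 3.647 mol/L.
A CSTR operates uniformly at the exit composition, giving r_N = 1.484 and r_P = 0.7986 (each k·C_M^n at C_M = 3.647).
Fraction of consumed M going to N: r_N/(r_N+r_P) = 0.6501.
C_N = 0.6501·C_{M0}·X = 0.6501×7.04×0.482 = 2.21 mol/L.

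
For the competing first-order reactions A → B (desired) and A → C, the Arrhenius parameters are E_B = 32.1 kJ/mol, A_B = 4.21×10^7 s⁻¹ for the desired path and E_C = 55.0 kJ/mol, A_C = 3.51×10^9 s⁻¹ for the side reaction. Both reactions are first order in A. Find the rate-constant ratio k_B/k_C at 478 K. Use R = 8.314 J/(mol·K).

3.82

k_B/k_C = (A_B/A_C)·exp[−(E_B−E_C)/(RT)] = (A_B/A_C)·exp[(E_C−E_B)/(RT)].
(E_C−E_B)/(RT) = (55.0−32.1)×10³/(8.314×478) = 22900/3974 = 5.762.
k_B/k_C = (4.21×10^7/3.51×10^9)·exp(5.762) = 0.01199 × 318.1 = 3.82.
Since E_B < E_C, lowering the temperature improves selectivity toward B.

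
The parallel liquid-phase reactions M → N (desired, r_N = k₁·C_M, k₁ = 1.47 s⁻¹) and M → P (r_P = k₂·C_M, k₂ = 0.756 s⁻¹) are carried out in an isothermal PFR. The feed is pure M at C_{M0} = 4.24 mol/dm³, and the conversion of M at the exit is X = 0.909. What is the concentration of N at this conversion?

2.55 mol/dm³

C_M = C_{M0}(1−X) = 0.3858 mol/dm³.
Both paths are first order in M, so the instantaneous fraction to N is constant: dC_N/d(−C_M) = k₁/(k₁+k₂) = 0.6604.
C_N = 0.6604·(C_{M0}−C_M) = 0.6604×3.854 = 2.55 mol/dm³.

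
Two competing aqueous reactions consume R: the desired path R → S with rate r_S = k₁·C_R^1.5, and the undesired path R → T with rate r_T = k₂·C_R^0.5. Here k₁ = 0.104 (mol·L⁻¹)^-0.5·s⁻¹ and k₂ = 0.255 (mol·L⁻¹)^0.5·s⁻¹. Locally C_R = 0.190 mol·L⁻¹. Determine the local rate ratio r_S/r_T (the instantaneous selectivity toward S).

S_{S/T} = r_S/r_T = (k₁·C_R^1.5)/(k₂·C_R^0.5) = (k₁/k₂)·C_R.
= (0.104×0.1900^1.5) / (0.255×0.1900^0.5) = 0.008613/0.1112 = 0.0775.

0.0775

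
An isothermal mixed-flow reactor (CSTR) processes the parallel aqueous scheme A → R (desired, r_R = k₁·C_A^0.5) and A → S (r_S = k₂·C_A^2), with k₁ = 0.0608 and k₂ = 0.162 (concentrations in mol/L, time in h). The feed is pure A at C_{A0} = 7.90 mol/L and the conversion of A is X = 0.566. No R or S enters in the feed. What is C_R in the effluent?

0.250 mol/L

Exit C_A = C_{A0}(1−X) = 7.90×0.434 = 3.429 mol/L.
In a CSTR the entire volume is at exit conditions, so r_R = 0.0608×3.429^0.5 = 0.1126 and r_S = 0.162×3.429^2 = 1.904.
Fraction of consumed A going to R: r_R/(r_R+r_S) = 0.05582.
C_R = 0.05582·C_{A0}·X = 0.05582×7.90×0.566 = 0.250 mol/L.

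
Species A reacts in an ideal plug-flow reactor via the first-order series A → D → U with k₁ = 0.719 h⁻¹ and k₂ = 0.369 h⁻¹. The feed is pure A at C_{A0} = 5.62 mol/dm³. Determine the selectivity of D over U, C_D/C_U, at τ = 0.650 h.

7.39

The intermediate concentration in a first-order A→B→C sequence is C_D = k₁C_{A0}(e^(−k₁τ) − e^(−k₂τ))/(k₂−k₁).
e^(−k₁τ) = e^(−0.719×0.650) = e^(−0.4673) = 0.6267; e^(−k₂τ) = e^(−0.2399) = 0.7867.
C_D = 0.719×5.62/(0.369−0.719) × (0.6267−0.7867) = (-11.55)×(-0.1601) = 1.848 mol/dm³.
C_A = C_{A0}e^(−k₁τ) = 3.522 mol/dm³, so C_U = C_{A0}−C_A−C_D = 0.2500 mol/dm³; C_D/C_U = 7.39.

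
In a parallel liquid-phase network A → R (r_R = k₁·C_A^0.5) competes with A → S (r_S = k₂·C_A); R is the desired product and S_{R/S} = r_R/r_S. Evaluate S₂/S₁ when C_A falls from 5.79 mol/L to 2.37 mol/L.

1.56

S_{R/S} = (k₁/k₂)·C_A^-0.5, so S₂/S₁ = (C_{A,2}/C_{A,1})^-0.5.
= (2.37/5.79)^(-0.5) = (0.4093)^(-0.5) = 1.56.
Selectivity toward R rises as C_A falls — low-concentration operation is favoured.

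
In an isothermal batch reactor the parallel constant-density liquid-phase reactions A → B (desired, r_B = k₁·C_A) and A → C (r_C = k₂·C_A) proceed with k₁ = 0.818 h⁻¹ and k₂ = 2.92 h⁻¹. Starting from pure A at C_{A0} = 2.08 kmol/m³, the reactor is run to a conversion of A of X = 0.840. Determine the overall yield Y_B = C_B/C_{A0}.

0.184

C_A = C_{A0}(1−X) = 0.3328 kmol/m³.
Both paths are first order in A, so the instantaneous fraction to B is constant: dC_B/d(−C_A) = k₁/(k₁+k₂) = 0.2188.
C_B = 0.2188·(C_{A0}−C_A) = 0.2188×1.747 = 0.382 kmol/m³.
Y_B = C_B/C_{A0} = 0.3823/2.08 = 0.184.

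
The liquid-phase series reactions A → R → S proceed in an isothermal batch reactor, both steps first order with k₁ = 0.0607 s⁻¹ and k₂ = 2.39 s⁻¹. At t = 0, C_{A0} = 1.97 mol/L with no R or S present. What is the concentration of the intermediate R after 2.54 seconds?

For first-order series with pure A initially, C_R(t) = k₁C_{A0}/(k₂−k₁)·(e^(−k₁t) − e^(−k₂t)).
e^(−k₁t) = e^(−0.0607×2.54) = e^(−0.1542) = 0.8571; e^(−k₂t) = e^(−6.071) = 0.002310.
C_R = 0.0607×1.97/(2.39−0.0607) × (0.8571−0.002310) = 0.05134×0.8548 = 0.04388 mol/L.

0.0439 mol/L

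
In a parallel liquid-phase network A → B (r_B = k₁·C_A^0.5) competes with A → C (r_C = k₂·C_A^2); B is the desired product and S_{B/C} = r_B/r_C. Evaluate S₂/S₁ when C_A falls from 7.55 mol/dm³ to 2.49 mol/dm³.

5.28

S_{B/C} = (k₁/k₂)·C_A^-1.5, so S₂/S₁ = (C_{A,2}/C_{A,1})^-1.5.
= (2.49/7.55)^(-1.5) = (0.3298)^(-1.5) = 5.28.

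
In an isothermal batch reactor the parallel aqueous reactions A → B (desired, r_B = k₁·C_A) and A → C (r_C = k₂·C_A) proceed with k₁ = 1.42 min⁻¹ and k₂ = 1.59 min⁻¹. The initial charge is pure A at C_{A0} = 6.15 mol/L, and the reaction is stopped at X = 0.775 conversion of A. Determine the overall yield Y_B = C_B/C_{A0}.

0.366

C_A = C_{A0}(1−X) = 1.384 mol/L.
Both paths are first order in A, so the instantaneous fraction to B is constant: dC_B/d(−C_A) = k₁/(k₁+k₂) = 0.4718.
C_B = 0.4718·(C_{A0}−C_A) = 0.4718×4.766 = 2.25 mol/L.
Y_B = C_B/C_{A0} = 2.249/6.15 = 0.366.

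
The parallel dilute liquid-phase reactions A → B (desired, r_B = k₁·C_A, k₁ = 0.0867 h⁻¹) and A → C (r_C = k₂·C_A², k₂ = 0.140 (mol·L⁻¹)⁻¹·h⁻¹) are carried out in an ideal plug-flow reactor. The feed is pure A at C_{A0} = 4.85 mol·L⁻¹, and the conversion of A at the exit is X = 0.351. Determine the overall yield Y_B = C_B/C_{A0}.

0.0476

C_A = C_{A0}(1−X) = 3.148 mol·L⁻¹.
Along a PFR/batch, dC_B/dC_A = −r_B/(r_B+r_C) = −k₁/(k₁+k₂·C_A).
Integrating from C_{A0} to C_A: C_B = (0.0867/0.140)·ln[(0.0867+0.140·4.85)/(0.0867+0.140·3.15)] = 0.6193·ln(0.7657/0.5274) = 0.2309 mol·L⁻¹.
Y_B = C_B/C_{A0} = 0.2309/4.85 = 0.0476.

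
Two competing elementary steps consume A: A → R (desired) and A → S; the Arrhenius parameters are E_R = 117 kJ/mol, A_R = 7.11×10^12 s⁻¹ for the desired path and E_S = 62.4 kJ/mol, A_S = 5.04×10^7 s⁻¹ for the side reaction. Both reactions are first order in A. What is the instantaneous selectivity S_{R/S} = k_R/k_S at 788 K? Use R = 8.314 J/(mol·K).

k_R/k_S = (A_R/A_S)·exp[−(E_R−E_S)/(RT)] = (A_R/A_S)·exp[(E_S−E_R)/(RT)].
(E_S−E_R)/(RT) = (62.4−117)×10³/(8.314×788) = -54600/6551 = -8.334.
k_R/k_S = (7.11×10^12/5.04×10^7)·exp(-8.334) = 1.411×10^5 × 2.402×10^-4 = 33.9.

33.9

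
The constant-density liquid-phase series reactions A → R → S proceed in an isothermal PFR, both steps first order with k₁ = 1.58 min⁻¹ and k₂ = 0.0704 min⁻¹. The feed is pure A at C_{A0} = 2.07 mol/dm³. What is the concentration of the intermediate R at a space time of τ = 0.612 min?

For first-order series with pure A initially, C_R(τ) = k₁C_{A0}/(k₂−k₁)·(e^(−k₁τ) − e^(−k₂τ)).
e^(−k₁τ) = e^(−1.58×0.612) = e^(−0.9670) = 0.3802; e^(−k₂τ) = e^(−0.04308) = 0.9578.
C_R = 1.58×2.07/(0.0704−1.58) × (0.3802−0.9578) = (-2.167)×(-0.5776) = 1.251 mol/dm³.

1.25 mol/dm³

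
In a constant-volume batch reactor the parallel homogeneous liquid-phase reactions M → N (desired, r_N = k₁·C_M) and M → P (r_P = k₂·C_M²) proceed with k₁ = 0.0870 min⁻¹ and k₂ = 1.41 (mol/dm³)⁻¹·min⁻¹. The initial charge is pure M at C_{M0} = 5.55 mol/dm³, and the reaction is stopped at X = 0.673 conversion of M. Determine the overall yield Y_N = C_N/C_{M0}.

0.0122

C_M = C_{M0}(1−X) = 1.815 mol/dm³.
Along a PFR/batch, dC_N/dC_M = −r_N/(r_N+r_P) = −k₁/(k₁+k₂·C_M).
Integrating from C_{M0} to C_M: C_N = (0.0870/1.41)·ln[(0.0870+1.41·5.55)/(0.0870+1.41·1.81)] = 0.06170·ln(7.912/2.646) = 0.06759 mol/dm³.
Y_N = C_N/C_{M0} = 0.06759/5.55 = 0.0122.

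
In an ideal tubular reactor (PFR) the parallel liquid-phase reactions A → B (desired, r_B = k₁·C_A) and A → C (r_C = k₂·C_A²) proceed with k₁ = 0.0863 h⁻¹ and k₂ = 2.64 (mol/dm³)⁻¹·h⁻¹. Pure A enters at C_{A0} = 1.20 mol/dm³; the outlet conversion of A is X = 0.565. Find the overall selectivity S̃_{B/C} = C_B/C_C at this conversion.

0.0400

C_A = C_{A0}(1−X) = 0.5220 mol/dm³.
Along a PFR/batch, dC_B/dC_A = −r_B/(r_B+r_C) = −k₁/(k₁+k₂·C_A).
Integrating from C_{A0} to C_A: C_B = (0.0863/2.64)·ln[(0.0863+2.64·1.20)/(0.0863+2.64·0.522)] = 0.03269·ln(3.254/1.464) = 0.02610 mol/dm³.
C_C = (C_{A0}−C_A)−C_B = 0.6519 mol/dm³; S̃_{B/C} = 0.02610/0.6519 = 0.0400.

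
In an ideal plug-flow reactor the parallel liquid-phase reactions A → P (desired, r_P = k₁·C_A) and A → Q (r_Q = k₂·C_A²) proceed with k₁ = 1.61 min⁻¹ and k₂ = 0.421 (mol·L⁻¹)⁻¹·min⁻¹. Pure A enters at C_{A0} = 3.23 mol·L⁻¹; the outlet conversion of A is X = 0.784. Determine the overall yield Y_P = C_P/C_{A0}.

0.527

C_A = C_{A0}(1−X) = 0.6977 mol·L⁻¹.
Along a PFR/batch, dC_P/dC_A = −r_P/(r_P+r_Q) = −k₁/(k₁+k₂·C_A).
Integrating from C_{A0} to C_A: C_P = (1.61/0.421)·ln[(1.61+0.421·3.23)/(1.61+0.421·0.698)] = 3.824·ln(2.970/1.904) = 1.701 mol·L⁻¹.
Y_P = C_P/C_{A0} = 1.701/3.23 = 0.527.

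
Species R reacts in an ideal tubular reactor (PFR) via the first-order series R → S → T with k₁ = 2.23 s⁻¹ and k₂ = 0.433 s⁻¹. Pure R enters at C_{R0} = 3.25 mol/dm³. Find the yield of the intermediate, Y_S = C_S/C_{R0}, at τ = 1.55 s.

The intermediate concentration in a first-order A→B→C sequence is C_S = k₁C_{R0}(e^(−k₁τ) − e^(−k₂τ))/(k₂−k₁).
e^(−k₁τ) = e^(−2.23×1.55) = e^(−3.457) = 0.03154; e^(−k₂τ) = e^(−0.6712) = 0.5111.
C_S = 2.23×3.25/(0.433−2.23) × (0.03154−0.5111) = (-4.033)×(-0.4796) = 1.934 mol/dm³.
Y_S = C_S/C_{R0} = 1.934/3.25 = 0.595.

0.595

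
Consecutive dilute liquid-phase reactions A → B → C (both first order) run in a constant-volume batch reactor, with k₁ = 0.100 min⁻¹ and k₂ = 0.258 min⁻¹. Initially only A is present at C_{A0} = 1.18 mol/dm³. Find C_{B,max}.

0.251 mol/dm³

At the optimum, C_{B,max}/C_{A0} = (k₁/k₂)^[k₂/(k₂−k₁)].
= (0.100/0.258)^(0.258/(0.258−0.100)) = (0.3876)^(1.633) = 0.2127.
C_{B,max} = 0.2127×1.18 = 0.251 mol/dm³.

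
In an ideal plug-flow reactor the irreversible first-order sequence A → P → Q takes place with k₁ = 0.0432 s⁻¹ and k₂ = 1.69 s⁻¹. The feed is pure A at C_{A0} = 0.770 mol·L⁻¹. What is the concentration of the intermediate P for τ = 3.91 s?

Solving the coupled first-order balances gives C_P(τ) = [k₁/(k₂−k₁)]·C_{A0}·(e^(−k₁τ) − e^(−k₂τ)).
e^(−k₁τ) = e^(−0.0432×3.91) = e^(−0.1689) = 0.8446; e^(−k₂τ) = e^(−6.608) = 0.001350.
C_P = 0.0432×0.770/(1.69−0.0432) × (0.8446−0.001350) = 0.02020×0.8432 = 0.01703 mol·L⁻¹.

0.0170 mol·L⁻¹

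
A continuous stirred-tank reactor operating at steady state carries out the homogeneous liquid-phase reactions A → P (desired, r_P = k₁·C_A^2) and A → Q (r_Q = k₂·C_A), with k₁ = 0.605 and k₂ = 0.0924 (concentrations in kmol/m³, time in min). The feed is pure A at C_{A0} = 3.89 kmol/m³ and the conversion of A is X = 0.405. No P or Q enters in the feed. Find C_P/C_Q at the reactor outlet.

Exit C_A = C_{A0}(1−X) = 3.89×0.595 = 2.315 kmol/m³.
A CSTR operates uniformly at the exit composition, giving r_P = 3.241 and r_Q = 0.2139 (each k·C_A^n at C_A = 2.315).
Overall selectivity = C_P/C_Q = r_Pτ/(r_Qτ) = r_P/r_Q = 15.2.

15.2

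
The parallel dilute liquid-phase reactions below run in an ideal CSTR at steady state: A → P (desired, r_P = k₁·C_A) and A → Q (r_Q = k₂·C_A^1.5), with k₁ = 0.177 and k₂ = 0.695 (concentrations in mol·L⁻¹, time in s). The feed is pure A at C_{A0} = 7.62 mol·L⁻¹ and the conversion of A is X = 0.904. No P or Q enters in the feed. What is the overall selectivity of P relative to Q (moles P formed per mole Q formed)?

Exit C_A = C_{A0}(1−X) = 7.62×0.0960 = 0.7315 mol·L⁻¹.
Rates in a CSTR are evaluated at the outlet concentration: r_P = 0.177×0.7315 = 0.1295, r_Q = 0.695×0.7315^1.5 = 0.4348.
Overall selectivity = C_P/C_Q = r_Pτ/(r_Qτ) = r_P/r_Q = 0.298.

0.298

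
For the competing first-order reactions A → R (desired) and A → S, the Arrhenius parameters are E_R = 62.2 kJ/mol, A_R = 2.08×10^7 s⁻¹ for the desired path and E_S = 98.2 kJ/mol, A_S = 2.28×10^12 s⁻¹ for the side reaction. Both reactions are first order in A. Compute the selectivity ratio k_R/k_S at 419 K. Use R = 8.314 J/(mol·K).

With equal orders, S_{R/S} = k_R/k_S = (A_R/A_S)·exp[(E_S−E_R)/(RT)].
(E_S−E_R)/(RT) = (98.2−62.2)×10³/(8.314×419) = 36000/3484 = 10.33.
k_R/k_S = (2.08×10^7/2.28×10^12)·exp(10.33) = 9.123×10^-6 × 30768 = 0.281.

0.281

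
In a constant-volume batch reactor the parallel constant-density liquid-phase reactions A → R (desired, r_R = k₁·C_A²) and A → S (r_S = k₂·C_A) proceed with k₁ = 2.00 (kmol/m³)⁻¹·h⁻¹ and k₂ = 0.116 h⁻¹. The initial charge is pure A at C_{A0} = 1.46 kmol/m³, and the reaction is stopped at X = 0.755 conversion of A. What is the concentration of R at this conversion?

1.03 kmol/m³

C_A = C_{A0}(1−X) = 0.3577 kmol/m³.
Along a PFR/batch, dC_S/dC_A = −r_S/(r_R+r_S) = −k₂/(k₂+k₁·C_A).
Integrating from C_{A0} to C_A: C_S = (0.116/2.00)·ln[(0.116+2.00·1.46)/(0.116+2.00·0.358)] = 0.05800·ln(3.036/0.8314) = 0.07512 kmol/m³.
Then C_R = (C_{A0}−C_A) − C_S = 1.102 − 0.07512 = 1.027 kmol/m³.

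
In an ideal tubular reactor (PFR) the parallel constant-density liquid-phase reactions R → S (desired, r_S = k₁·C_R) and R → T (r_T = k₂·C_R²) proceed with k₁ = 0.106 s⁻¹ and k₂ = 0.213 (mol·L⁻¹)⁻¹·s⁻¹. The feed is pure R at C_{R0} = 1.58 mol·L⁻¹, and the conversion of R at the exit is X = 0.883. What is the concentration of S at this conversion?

0.554 mol·L⁻¹

C_R = C_{R0}(1−X) = 0.1849 mol·L⁻¹.
Along a PFR/batch, dC_S/dC_R = −r_S/(r_S+r_T) = −k₁/(k₁+k₂·C_R).
Integrating from C_{R0} to C_R: C_S = (0.106/0.213)·ln[(0.106+0.213·1.58)/(0.106+0.213·0.185)] = 0.4977·ln(0.4425/0.1454) = 0.5540 mol·L⁻¹.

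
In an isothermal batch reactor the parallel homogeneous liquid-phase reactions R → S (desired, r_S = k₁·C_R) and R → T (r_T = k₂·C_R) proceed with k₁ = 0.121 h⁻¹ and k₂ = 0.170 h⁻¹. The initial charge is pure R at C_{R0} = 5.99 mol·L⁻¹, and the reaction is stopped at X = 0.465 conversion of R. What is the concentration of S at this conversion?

1.16 mol·L⁻¹

C_R = C_{R0}(1−X) = 3.205 mol·L⁻¹.
Both paths are first order in R, so the instantaneous fraction to S is constant: dC_S/d(−C_R) = k₁/(k₁+k₂) = 0.4158.
C_S = 0.4158·(C_{R0}−C_R) = 0.4158×2.785 = 1.16 mol·L⁻¹.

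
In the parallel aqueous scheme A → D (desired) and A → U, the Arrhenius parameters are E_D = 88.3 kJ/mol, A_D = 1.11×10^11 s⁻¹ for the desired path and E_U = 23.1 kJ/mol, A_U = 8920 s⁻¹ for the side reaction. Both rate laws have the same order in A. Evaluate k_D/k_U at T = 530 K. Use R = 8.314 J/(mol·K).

k_D/k_U = (A_D/A_U)·exp[−(E_D−E_U)/(RT)] = (A_D/A_U)·exp[(E_U−E_D)/(RT)].
(E_U−E_D)/(RT) = (23.1−88.3)×10³/(8.314×530) = -65200/4406 = -14.80.
k_D/k_U = (1.11×10^11/8920)·exp(-14.80) = 1.244×10^7 × 3.749×10^-7 = 4.67.

4.67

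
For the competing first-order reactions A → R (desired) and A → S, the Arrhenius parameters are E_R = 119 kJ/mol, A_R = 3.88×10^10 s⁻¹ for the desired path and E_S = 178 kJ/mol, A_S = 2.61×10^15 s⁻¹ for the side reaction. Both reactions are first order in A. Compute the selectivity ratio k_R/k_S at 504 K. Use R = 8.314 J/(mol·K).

19.4

Since both paths have the same order in A, the concentration cancels and S_{R/S} = k_R/k_S = (A_R/A_S)·exp[(E_S−E_R)/(RT)].
(E_S−E_R)/(RT) = (178−119)×10³/(8.314×504) = 59000/4190 = 14.08.
k_R/k_S = (3.88×10^10/2.61×10^15)·exp(14.08) = 1.487×10^-5 × 1.303×10^6 = 19.4.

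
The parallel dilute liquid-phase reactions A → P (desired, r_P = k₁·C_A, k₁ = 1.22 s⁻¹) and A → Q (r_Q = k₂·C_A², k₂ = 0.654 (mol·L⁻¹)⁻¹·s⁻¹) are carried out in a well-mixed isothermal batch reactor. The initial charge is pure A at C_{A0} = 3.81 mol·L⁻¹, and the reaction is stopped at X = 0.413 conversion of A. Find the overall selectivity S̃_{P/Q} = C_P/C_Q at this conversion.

C_A = C_{A0}(1−X) = 2.236 mol·L⁻¹.
Along a PFR/batch, dC_P/dC_A = −r_P/(r_P+r_Q) = −k₁/(k₁+k₂·C_A).
Integrating from C_{A0} to C_A: C_P = (1.22/0.654)·ln[(1.22+0.654·3.81)/(1.22+0.654·2.24)] = 1.865·ln(3.712/2.683) = 0.6057 mol·L⁻¹.
C_Q = (C_{A0}−C_A)−C_P = 0.9678 mol·L⁻¹; S̃_{P/Q} = 0.6057/0.9678 = 0.626.

0.626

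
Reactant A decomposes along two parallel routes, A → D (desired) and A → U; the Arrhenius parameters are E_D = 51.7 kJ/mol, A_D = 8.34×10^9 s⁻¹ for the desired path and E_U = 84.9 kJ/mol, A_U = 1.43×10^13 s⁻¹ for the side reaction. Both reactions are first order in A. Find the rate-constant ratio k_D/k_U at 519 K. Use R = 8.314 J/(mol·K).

With equal orders, S_{D/U} = k_D/k_U = (A_D/A_U)·exp[(E_U−E_D)/(RT)].
(E_U−E_D)/(RT) = (84.9−51.7)×10³/(8.314×519) = 33200/4315 = 7.694.
k_D/k_U = (8.34×10^9/1.43×10^13)·exp(7.694) = 5.832×10^-4 × 2195 = 1.28.

1.28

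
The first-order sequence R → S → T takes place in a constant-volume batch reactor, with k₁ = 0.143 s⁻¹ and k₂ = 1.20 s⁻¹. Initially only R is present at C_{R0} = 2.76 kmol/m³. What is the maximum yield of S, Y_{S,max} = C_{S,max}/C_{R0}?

At the optimum, C_{S,max}/C_{R0} = (k₁/k₂)^[k₂/(k₂−k₁)].
= (0.143/1.20)^(1.20/(1.20−0.143)) = (0.1192)^(1.135) = 0.08937.

0.0894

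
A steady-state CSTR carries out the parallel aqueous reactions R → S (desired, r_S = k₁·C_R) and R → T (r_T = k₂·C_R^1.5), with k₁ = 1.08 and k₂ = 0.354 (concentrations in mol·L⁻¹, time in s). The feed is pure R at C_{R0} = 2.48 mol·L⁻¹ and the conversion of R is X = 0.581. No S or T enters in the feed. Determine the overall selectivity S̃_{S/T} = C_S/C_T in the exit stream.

Exit C_R = C_{R0}(1−X) = 2.48×0.419 = 1.039 mol·L⁻¹.
A CSTR operates uniformly at the exit composition, giving r_S = 1.122 and r_T = 0.3750 (each k·C_R^n at C_R = 1.039).
Overall selectivity = C_S/C_T = r_Sτ/(r_Tτ) = r_S/r_T = 2.99.

2.99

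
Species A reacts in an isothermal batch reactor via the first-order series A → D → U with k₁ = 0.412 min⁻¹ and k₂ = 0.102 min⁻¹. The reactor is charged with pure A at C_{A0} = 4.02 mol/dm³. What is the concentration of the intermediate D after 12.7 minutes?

For first-order series with pure A initially, C_D(t) = k₁C_{A0}/(k₂−k₁)·(e^(−k₁t) − e^(−k₂t)).
e^(−k₁t) = e^(−0.412×12.7) = e^(−5.232) = 0.005341; e^(−k₂t) = e^(−1.295) = 0.2738.
C_D = 0.412×4.02/(0.102−0.412) × (0.005341−0.2738) = (-5.343)×(-0.2684) = 1.434 mol/dm³.

1.43 mol/dm³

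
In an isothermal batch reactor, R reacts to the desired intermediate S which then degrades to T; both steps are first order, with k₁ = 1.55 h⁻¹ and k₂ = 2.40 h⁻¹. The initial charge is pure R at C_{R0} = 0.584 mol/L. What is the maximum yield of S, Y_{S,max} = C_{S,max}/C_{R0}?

0.291

For a first-order series the maximum intermediate yield is C_{S,max}/C_{R0} = (k₁/k₂)^[k₂/(k₂−k₁)].
= (1.55/2.40)^(2.40/(2.40−1.55)) = (0.6458)^(2.824) = 0.2910.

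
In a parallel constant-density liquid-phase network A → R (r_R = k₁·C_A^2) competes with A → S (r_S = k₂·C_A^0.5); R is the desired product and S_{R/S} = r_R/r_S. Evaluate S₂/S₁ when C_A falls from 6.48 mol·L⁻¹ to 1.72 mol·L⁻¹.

S_{R/S} = (k₁/k₂)·C_A^1.5, so S₂/S₁ = (C_{A,2}/C_{A,1})^1.5.
= (1.72/6.48)^1.5 = (0.2654)^1.5 = 0.137.

0.137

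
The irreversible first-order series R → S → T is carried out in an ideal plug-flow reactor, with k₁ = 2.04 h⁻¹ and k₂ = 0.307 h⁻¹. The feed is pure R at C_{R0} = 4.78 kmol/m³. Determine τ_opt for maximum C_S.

1.09 h

Setting dC_S/dτ = 0 gives τ_opt = ln(k₂/k₁)/(k₂−k₁).
= ln(0.307/2.04)/(0.307−2.04) = ln(0.1505)/-1.733 = -1.894/-1.733 = 1.09 h.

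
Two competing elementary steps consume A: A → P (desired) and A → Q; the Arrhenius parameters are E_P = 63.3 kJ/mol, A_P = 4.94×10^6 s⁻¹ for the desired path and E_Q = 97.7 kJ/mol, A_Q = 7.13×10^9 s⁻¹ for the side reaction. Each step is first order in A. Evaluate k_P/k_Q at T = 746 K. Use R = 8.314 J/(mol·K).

0.178

Since both paths have the same order in A, the concentration cancels and S_{P/Q} = k_P/k_Q = (A_P/A_Q)·exp[(E_Q−E_P)/(RT)].
(E_Q−E_P)/(RT) = (97.7−63.3)×10³/(8.314×746) = 34400/6202 = 5.546.
k_P/k_Q = (4.94×10^6/7.13×10^9)·exp(5.546) = 6.928×10^-4 × 256.3 = 0.178.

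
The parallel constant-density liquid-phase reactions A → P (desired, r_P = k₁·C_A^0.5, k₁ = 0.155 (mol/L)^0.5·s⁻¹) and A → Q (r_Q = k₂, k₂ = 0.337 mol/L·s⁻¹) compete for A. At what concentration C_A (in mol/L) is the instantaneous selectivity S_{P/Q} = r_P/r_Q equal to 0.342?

S_{P/Q} = (k₁/k₂)·C_A^0.5 ⇒ C_A = (S·k₂/k₁)^(2).
= (0.342×0.337/0.155)^(2) = (0.7436)^(2) = 0.553 mol/L.

0.553 mol/L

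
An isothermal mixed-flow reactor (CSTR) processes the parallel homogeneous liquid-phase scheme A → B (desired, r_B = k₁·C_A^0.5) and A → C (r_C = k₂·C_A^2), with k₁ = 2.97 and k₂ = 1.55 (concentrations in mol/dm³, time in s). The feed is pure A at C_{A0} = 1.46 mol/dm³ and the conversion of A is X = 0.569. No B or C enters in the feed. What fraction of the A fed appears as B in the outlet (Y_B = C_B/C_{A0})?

0.451

Exit C_A = C_{A0}(1−X) = 1.46×0.431 = 0.6293 mol/dm³.
A CSTR operates uniformly at the exit composition, giving r_B = 2.356 and r_C = 0.6138 (each k·C_A^n at C_A = 0.6293).
Fraction of consumed A going to B: r_B/(r_B+r_C) = 0.7933.
C_B = 0.7933·C_{A0}·X = 0.7933×1.46×0.569 = 0.659 mol/dm³; Y_B = C_B/C_{A0} = 0.451.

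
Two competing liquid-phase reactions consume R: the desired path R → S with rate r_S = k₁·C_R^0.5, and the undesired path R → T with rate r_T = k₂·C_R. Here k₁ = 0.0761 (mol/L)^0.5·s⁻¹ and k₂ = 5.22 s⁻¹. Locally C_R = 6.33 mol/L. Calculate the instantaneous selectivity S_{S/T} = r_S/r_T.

S_{S/T} = r_S/r_T = (k₁·C_R^0.5)/(k₂·C_R) = (k₁/k₂)·C_R^-0.5.
= (0.0761×6.330^0.5) / (5.22×6.330) = 0.1915/33.04 = 0.00579.

0.00579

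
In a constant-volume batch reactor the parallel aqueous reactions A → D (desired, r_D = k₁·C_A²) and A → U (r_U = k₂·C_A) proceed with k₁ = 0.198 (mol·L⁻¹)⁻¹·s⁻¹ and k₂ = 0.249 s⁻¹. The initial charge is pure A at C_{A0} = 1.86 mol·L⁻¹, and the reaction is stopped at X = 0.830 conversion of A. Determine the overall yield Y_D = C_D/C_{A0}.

C_A = C_{A0}(1−X) = 0.3162 mol·L⁻¹.
Along a PFR/batch, dC_U/dC_A = −r_U/(r_D+r_U) = −k₂/(k₂+k₁·C_A).
Integrating from C_{A0} to C_A: C_U = (0.249/0.198)·ln[(0.249+0.198·1.86)/(0.249+0.198·0.316)] = 1.258·ln(0.6173/0.3116) = 0.8597 mol·L⁻¹.
Then C_D = (C_{A0}−C_A) − C_U = 1.544 − 0.8597 = 0.6841 mol·L⁻¹.
Y_D = C_D/C_{A0} = 0.6841/1.86 = 0.368.

0.368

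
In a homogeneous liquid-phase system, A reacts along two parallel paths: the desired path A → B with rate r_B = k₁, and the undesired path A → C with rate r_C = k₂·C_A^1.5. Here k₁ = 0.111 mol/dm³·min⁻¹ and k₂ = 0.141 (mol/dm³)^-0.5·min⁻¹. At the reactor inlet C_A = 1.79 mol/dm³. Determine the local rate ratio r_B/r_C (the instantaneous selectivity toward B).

S_{B/C} = r_B/r_C = (k₁)/(k₂·C_A^1.5) = (k₁/k₂)·C_A^-1.5.
= (0.111) / (0.141×1.790^1.5) = 0.1110/0.3377 = 0.329.
The undesired path is higher order in A, so low C_A (CSTR or dilute feed) favours B.

0.329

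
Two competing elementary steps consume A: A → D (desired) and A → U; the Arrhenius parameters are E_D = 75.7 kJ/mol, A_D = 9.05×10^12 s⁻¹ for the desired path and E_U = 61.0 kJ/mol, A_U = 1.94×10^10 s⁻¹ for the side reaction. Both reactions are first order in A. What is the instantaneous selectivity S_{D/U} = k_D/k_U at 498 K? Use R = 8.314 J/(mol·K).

13.4

Since both paths have the same order in A, the concentration cancels and S_{D/U} = k_D/k_U = (A_D/A_U)·exp[(E_U−E_D)/(RT)].
(E_U−E_D)/(RT) = (61.0−75.7)×10³/(8.314×498) = -14700/4140 = -3.550.
k_D/k_U = (9.05×10^12/1.94×10^10)·exp(-3.550) = 466.5 × 0.02871 = 13.4.
Since E_D > E_U, raising the temperature improves selectivity toward D.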